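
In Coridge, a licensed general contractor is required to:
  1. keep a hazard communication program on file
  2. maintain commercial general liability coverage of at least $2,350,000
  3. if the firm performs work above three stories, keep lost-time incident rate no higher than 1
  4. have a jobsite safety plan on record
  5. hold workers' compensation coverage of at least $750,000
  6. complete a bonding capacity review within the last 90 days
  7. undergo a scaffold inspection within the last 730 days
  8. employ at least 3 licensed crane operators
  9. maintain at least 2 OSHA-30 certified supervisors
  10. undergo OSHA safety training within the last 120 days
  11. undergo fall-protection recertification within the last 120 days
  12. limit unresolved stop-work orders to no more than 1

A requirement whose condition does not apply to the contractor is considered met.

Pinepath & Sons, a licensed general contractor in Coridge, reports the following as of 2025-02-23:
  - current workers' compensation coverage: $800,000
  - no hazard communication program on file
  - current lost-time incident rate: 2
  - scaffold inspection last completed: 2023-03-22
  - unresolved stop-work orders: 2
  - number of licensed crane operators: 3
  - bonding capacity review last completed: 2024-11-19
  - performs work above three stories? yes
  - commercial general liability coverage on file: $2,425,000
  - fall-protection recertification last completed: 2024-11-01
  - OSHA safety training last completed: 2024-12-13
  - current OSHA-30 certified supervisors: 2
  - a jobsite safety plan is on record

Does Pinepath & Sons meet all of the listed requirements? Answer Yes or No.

No

1. hazard communication program absent → not met
2. commercial general liability coverage $2,425,000 ≥ $2,350,000 → met
3. condition 'performs work above three stories' holds; lost-time incident rate 2 > 1 → not met
4. jobsite safety plan present → met
5. workers' compensation coverage $800,000 ≥ $750,000 → met
6. bonding capacity review 96 days ago vs limit 90 → not met
7. scaffold inspection 704 days ago vs limit 730 → met
8. licensed crane operators 3 ≥ 3 → met
9. OSHA-30 certified supervisors 2 ≥ 2 → met
10. OSHA safety training 72 days ago vs limit 120 → met
11. fall-protection recertification 114 days ago vs limit 120 → met
12. unresolved stop-work orders 2 > 1 → not met
Not met: 1, 3, 6, 12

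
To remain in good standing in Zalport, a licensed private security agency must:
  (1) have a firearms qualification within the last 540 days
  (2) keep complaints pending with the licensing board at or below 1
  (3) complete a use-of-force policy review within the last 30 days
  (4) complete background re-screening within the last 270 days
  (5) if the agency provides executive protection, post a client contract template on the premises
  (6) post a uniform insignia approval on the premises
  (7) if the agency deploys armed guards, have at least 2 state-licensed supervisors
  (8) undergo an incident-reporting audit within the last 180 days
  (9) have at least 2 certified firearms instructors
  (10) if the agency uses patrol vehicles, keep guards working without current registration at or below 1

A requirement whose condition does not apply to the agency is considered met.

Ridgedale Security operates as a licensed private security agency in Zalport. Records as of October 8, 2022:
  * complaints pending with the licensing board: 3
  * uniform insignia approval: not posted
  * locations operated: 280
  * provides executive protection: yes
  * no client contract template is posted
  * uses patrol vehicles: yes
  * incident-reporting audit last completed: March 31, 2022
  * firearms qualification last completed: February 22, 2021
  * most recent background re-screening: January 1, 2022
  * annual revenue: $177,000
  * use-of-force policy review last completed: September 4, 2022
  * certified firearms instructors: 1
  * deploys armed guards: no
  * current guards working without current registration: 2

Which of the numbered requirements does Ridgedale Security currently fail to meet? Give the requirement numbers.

1, 2, 3, 4, 5, 6, 8, 9, 10

1. firearms qualification 593 days ago vs limit 540 → not met
2. complaints pending with the licensing board 3 > 1 → not met
3. use-of-force policy review 34 days ago vs limit 30 → not met
4. background re-screening 280 days ago vs limit 270 → not met
5. condition 'provides executive protection' holds; client contract template absent → not met
6. uniform insignia approval absent → not met
7. condition 'deploys armed guards' does not hold → requirement n/a → met
8. incident-reporting audit 191 days ago vs limit 180 → not met
9. certified firearms instructors 1 < 2 → not met
10. condition 'uses patrol vehicles' holds; guards working without current registration 2 > 1 → not met
Not met: 1, 2, 3, 4, 5, 6, 8, 9, 10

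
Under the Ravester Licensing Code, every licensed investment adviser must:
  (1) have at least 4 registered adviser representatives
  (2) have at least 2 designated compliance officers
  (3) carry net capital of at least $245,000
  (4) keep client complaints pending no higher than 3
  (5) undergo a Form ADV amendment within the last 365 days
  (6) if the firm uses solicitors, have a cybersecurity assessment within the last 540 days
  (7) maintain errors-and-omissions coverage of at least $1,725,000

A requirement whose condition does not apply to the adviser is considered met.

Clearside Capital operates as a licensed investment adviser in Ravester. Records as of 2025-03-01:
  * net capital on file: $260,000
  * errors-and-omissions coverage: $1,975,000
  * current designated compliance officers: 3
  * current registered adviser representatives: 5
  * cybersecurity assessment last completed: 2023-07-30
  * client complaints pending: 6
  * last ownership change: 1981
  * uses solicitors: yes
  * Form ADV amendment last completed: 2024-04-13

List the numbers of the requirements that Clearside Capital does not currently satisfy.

1. registered adviser representatives 5 ≥ 4 → met
2. designated compliance officers 3 ≥ 2 → met
3. net capital $260,000 ≥ $245,000 → met
4. client complaints pending 6 > 3 → not met
5. Form ADV amendment 322 days ago vs limit 365 → met
6. condition 'uses solicitors' holds; cybersecurity assessment 580 days ago vs limit 540 → not met
7. errors-and-omissions coverage $1,975,000 ≥ $1,725,000 → met
Not met: 4, 6

4, 6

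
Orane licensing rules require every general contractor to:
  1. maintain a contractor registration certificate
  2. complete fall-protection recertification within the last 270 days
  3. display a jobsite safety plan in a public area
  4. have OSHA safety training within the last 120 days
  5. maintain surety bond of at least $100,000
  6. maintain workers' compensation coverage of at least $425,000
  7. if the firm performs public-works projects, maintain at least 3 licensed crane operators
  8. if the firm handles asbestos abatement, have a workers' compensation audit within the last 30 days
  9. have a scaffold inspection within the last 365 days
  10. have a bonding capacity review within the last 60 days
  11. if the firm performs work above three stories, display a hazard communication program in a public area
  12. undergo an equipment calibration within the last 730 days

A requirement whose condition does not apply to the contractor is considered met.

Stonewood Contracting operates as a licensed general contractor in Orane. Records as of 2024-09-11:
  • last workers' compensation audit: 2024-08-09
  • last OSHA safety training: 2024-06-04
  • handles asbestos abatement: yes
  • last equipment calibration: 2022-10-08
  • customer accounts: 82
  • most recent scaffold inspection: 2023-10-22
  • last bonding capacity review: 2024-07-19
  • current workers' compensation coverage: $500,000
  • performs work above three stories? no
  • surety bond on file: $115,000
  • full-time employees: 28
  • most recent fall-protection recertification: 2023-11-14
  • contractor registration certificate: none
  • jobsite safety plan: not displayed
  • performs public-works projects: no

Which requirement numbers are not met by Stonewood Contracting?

1. contractor registration certificate absent → not met
2. fall-protection recertification 302 days ago vs limit 270 → not met
3. jobsite safety plan absent → not met
4. OSHA safety training 99 days ago vs limit 120 → met
5. surety bond $115,000 ≥ $100,000 → met
6. workers' compensation coverage $500,000 ≥ $425,000 → met
7. condition 'performs public-works projects' does not hold → requirement n/a → met
8. condition 'handles asbestos abatement' holds; workers' compensation audit 33 days ago vs limit 30 → not met
9. scaffold inspection 325 days ago vs limit 365 → met
10. bonding capacity review 54 days ago vs limit 60 → met
11. condition 'performs work above three stories' does not hold → requirement n/a → met
12. equipment calibration 704 days ago vs limit 730 → met
Not met: 1, 2, 3, 8

1, 2, 3, 8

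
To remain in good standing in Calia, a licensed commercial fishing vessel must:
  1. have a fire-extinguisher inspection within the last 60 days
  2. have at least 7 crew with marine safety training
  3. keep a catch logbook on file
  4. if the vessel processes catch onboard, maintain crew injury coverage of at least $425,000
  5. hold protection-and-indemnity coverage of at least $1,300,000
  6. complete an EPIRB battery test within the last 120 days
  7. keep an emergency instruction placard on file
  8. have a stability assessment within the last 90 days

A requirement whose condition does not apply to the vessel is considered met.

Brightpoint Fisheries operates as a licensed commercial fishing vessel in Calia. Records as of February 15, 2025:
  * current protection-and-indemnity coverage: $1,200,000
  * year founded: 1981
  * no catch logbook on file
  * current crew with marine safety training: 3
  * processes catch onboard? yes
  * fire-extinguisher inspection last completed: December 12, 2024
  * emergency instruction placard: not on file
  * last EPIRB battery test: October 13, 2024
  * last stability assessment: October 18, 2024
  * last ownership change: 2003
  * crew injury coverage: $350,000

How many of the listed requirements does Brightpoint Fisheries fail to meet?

1. fire-extinguisher inspection 65 days ago vs limit 60 → not met
2. crew with marine safety training 3 < 7 → not met
3. catch logbook absent → not met
4. condition 'processes catch onboard' holds; crew injury coverage $350,000 < $425,000 → not met
5. protection-and-indemnity coverage $1,200,000 < $1,300,000 → not met
6. EPIRB battery test 125 days ago vs limit 120 → not met
7. emergency instruction placard absent → not met
8. stability assessment 120 days ago vs limit 90 → not met
Not met: 8 of 8

8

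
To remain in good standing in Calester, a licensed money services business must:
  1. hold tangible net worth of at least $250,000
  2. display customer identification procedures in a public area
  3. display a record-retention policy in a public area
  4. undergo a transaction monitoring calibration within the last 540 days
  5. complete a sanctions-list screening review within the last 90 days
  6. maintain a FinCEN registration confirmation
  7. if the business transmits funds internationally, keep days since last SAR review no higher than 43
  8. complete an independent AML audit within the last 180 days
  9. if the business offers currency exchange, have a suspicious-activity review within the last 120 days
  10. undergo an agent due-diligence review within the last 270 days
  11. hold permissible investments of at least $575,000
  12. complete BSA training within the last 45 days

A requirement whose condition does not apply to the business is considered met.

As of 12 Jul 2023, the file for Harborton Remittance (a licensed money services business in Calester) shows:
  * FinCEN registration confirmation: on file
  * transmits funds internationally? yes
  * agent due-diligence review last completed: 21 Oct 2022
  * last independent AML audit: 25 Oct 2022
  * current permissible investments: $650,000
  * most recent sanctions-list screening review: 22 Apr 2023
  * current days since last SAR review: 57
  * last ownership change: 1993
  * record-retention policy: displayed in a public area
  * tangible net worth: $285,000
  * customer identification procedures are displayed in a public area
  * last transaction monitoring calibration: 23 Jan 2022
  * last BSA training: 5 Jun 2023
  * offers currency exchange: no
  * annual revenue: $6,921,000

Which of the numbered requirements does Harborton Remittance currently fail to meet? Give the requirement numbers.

1. tangible net worth $285,000 ≥ $250,000 → met
2. customer identification procedures present → met
3. record-retention policy present → met
4. transaction monitoring calibration 535 days ago vs limit 540 → met
5. sanctions-list screening review 81 days ago vs limit 90 → met
6. FinCEN registration confirmation present → met
7. condition 'transmits funds internationally' holds; days since last SAR review 57 > 43 → not met
8. independent AML audit 260 days ago vs limit 180 → not met
9. condition 'offers currency exchange' does not hold → requirement n/a → met
10. agent due-diligence review 264 days ago vs limit 270 → met
11. permissible investments $650,000 ≥ $575,000 → met
12. BSA training 37 days ago vs limit 45 → met
Not met: 7, 8

7, 8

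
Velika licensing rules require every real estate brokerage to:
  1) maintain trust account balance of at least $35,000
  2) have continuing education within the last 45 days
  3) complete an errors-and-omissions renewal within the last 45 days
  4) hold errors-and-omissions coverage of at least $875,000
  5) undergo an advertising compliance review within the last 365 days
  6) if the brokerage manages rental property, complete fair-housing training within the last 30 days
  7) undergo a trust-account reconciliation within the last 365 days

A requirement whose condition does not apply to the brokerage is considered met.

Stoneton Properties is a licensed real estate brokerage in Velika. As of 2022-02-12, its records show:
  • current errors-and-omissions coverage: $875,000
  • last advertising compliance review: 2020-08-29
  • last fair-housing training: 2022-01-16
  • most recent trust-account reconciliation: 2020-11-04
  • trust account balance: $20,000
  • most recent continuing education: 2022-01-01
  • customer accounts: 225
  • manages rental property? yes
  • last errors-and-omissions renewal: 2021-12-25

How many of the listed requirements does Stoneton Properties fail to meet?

4

1. trust account balance $20,000 < $35,000 → not met
2. continuing education 42 days ago vs limit 45 → met
3. errors-and-omissions renewal 49 days ago vs limit 45 → not met
4. errors-and-omissions coverage $875,000 ≥ $875,000 → met
5. advertising compliance review 532 days ago vs limit 365 → not met
6. condition 'manages rental property' holds; fair-housing training 27 days ago vs limit 30 → met
7. trust-account reconciliation 465 days ago vs limit 365 → not met
Not met: 4 of 7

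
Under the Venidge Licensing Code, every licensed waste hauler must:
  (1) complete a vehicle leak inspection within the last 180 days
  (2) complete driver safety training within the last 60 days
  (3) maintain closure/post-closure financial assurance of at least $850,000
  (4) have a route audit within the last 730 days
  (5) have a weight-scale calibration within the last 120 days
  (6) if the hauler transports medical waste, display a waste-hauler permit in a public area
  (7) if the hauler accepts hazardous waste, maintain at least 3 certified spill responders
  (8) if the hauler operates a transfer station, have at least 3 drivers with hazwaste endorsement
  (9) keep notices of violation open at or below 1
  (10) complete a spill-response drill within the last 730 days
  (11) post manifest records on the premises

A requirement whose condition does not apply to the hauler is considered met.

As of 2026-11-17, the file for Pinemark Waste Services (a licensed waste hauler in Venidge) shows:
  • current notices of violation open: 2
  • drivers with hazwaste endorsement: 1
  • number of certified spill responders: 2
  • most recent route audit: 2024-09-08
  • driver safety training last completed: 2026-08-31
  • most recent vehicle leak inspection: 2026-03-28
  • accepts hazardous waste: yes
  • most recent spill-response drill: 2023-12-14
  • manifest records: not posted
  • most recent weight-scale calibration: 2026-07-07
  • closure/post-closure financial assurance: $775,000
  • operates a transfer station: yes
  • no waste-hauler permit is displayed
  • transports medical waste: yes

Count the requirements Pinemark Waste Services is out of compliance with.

11

1. vehicle leak inspection 234 days ago vs limit 180 → not met
2. driver safety training 78 days ago vs limit 60 → not met
3. closure/post-closure financial assurance $775,000 < $850,000 → not met
4. route audit 800 days ago vs limit 730 → not met
5. weight-scale calibration 133 days ago vs limit 120 → not met
6. condition 'transports medical waste' holds; waste-hauler permit absent → not met
7. condition 'accepts hazardous waste' holds; certified spill responders 2 < 3 → not met
8. condition 'operates a transfer station' holds; drivers with hazwaste endorsement 1 < 3 → not met
9. notices of violation open 2 > 1 → not met
10. spill-response drill 1069 days ago vs limit 730 → not met
11. manifest records absent → not met
Not met: 11 of 11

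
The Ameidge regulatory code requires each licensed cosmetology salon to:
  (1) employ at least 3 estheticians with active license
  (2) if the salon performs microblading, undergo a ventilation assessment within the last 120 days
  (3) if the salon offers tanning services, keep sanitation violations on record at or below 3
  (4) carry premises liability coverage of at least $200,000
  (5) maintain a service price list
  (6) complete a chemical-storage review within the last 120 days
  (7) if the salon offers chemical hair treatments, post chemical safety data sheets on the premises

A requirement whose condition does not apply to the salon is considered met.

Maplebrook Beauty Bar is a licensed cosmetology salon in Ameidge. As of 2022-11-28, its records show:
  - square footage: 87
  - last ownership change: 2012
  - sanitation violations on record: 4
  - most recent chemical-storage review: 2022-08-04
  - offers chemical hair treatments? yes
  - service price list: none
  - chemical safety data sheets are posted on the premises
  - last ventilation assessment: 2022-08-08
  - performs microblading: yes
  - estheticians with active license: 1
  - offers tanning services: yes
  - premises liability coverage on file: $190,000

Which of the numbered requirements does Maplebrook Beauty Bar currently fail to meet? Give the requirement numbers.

1, 3, 4, 5

1. estheticians with active license 1 < 3 → not met
2. condition 'performs microblading' holds; ventilation assessment 112 days ago vs limit 120 → met
3. condition 'offers tanning services' holds; sanitation violations on record 4 > 3 → not met
4. premises liability coverage $190,000 < $200,000 → not met
5. service price list absent → not met
6. chemical-storage review 116 days ago vs limit 120 → met
7. condition 'offers chemical hair treatments' holds; chemical safety data sheets present → met
Not met: 1, 3, 4, 5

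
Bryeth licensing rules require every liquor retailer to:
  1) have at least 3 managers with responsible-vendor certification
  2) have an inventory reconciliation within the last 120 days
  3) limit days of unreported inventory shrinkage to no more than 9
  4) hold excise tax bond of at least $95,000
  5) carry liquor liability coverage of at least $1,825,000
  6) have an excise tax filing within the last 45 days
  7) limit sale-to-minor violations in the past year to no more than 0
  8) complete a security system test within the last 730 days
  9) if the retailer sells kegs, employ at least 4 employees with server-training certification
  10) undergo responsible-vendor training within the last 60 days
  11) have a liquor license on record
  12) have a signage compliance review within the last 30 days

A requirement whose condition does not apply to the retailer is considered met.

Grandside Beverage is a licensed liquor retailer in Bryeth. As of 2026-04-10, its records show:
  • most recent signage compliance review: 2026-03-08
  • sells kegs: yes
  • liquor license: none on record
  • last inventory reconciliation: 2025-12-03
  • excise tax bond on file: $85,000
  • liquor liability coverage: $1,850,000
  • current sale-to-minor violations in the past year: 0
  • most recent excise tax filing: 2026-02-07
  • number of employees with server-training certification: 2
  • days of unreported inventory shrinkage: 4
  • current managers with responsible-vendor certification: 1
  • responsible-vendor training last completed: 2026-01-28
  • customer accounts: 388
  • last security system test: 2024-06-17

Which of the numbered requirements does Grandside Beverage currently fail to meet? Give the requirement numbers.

1, 2, 4, 6, 9, 10, 11, 12

1. managers with responsible-vendor certification 1 < 3 → not met
2. inventory reconciliation 128 days ago vs limit 120 → not met
3. days of unreported inventory shrinkage 4 ≤ 9 → met
4. excise tax bond $85,000 < $95,000 → not met
5. liquor liability coverage $1,850,000 ≥ $1,825,000 → met
6. excise tax filing 62 days ago vs limit 45 → not met
7. sale-to-minor violations in the past year 0 ≤ 0 → met
8. security system test 662 days ago vs limit 730 → met
9. condition 'sells kegs' holds; employees with server-training certification 2 < 4 → not met
10. responsible-vendor training 72 days ago vs limit 60 → not met
11. liquor license absent → not met
12. signage compliance review 33 days ago vs limit 30 → not met
Not met: 1, 2, 4, 6, 9, 10, 11, 12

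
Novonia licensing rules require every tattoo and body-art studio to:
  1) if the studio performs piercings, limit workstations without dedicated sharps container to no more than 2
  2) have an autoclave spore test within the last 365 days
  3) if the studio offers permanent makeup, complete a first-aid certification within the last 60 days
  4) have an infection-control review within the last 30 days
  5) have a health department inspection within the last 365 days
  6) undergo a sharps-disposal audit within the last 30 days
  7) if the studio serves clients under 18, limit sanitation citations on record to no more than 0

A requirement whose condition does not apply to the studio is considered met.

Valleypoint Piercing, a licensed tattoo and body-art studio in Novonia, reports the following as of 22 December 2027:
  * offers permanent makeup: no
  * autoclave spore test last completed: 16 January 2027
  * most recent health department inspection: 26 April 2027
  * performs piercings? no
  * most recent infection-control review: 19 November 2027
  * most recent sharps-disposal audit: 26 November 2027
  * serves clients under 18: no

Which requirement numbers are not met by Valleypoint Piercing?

1. condition 'performs piercings' does not hold → requirement n/a → met
2. autoclave spore test 340 days ago vs limit 365 → met
3. condition 'offers permanent makeup' does not hold → requirement n/a → met
4. infection-control review 33 days ago vs limit 30 → not met
5. health department inspection 240 days ago vs limit 365 → met
6. sharps-disposal audit 26 days ago vs limit 30 → met
7. condition 'serves clients under 18' does not hold → requirement n/a → met
Not met: 4

4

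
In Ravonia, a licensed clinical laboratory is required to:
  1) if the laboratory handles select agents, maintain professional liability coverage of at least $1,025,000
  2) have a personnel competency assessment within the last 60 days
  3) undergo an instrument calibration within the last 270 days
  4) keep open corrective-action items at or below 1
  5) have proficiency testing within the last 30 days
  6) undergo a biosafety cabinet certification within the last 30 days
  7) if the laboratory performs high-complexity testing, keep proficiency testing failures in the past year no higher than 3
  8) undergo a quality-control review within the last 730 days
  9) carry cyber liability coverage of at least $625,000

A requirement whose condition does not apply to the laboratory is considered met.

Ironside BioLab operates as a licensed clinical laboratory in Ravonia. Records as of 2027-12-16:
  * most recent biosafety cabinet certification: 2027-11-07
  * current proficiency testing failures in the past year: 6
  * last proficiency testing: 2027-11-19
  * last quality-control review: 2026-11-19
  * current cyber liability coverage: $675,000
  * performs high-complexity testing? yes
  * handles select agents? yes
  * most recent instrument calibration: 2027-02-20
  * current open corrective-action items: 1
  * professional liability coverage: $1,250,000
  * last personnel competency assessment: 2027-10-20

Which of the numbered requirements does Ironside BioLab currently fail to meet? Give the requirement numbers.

3, 6, 7

1. condition 'handles select agents' holds; professional liability coverage $1,250,000 ≥ $1,025,000 → met
2. personnel competency assessment 57 days ago vs limit 60 → met
3. instrument calibration 299 days ago vs limit 270 → not met
4. open corrective-action items 1 ≤ 1 → met
5. proficiency testing 27 days ago vs limit 30 → met
6. biosafety cabinet certification 39 days ago vs limit 30 → not met
7. condition 'performs high-complexity testing' holds; proficiency testing failures in the past year 6 > 3 → not met
8. quality-control review 392 days ago vs limit 730 → met
9. cyber liability coverage $675,000 ≥ $625,000 → met
Not met: 3, 6, 7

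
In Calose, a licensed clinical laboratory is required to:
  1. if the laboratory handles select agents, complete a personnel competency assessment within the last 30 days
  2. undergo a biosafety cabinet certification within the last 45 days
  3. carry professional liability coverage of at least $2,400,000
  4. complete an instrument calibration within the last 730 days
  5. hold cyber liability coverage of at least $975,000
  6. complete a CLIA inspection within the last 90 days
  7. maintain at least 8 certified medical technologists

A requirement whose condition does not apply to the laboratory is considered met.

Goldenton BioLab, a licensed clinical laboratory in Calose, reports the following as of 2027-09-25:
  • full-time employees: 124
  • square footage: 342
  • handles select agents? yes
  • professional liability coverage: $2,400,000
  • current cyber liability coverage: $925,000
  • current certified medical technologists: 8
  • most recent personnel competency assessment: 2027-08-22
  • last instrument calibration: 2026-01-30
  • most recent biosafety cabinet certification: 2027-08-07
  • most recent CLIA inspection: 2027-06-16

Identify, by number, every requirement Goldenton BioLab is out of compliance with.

1, 2, 5, 6

1. condition 'handles select agents' holds; personnel competency assessment 34 days ago vs limit 30 → not met
2. biosafety cabinet certification 49 days ago vs limit 45 → not met
3. professional liability coverage $2,400,000 ≥ $2,400,000 → met
4. instrument calibration 603 days ago vs limit 730 → met
5. cyber liability coverage $925,000 < $975,000 → not met
6. CLIA inspection 101 days ago vs limit 90 → not met
7. certified medical technologists 8 ≥ 8 → met
Not met: 1, 2, 5, 6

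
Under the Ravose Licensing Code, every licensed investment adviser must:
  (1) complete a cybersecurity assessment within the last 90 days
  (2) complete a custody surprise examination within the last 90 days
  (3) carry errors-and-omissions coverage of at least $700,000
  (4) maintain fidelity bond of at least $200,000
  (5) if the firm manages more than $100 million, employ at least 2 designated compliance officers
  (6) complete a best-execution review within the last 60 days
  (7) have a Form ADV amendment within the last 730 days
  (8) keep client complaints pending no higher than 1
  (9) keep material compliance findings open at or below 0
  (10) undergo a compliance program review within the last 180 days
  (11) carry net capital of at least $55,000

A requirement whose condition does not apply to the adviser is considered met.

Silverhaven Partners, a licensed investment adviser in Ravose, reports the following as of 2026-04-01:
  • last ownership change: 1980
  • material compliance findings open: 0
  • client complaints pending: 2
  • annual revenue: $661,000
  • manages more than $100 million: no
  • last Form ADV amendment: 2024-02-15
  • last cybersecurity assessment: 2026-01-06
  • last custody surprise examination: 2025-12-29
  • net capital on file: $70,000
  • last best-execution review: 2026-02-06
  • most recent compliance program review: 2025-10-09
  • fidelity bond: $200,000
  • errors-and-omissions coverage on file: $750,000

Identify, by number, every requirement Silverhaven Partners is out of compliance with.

2, 7, 8

1. cybersecurity assessment 85 days ago vs limit 90 → met
2. custody surprise examination 93 days ago vs limit 90 → not met
3. errors-and-omissions coverage $750,000 ≥ $700,000 → met
4. fidelity bond $200,000 ≥ $200,000 → met
5. condition 'manages more than $100 million' does not hold → requirement n/a → met
6. best-execution review 54 days ago vs limit 60 → met
7. Form ADV amendment 776 days ago vs limit 730 → not met
8. client complaints pending 2 > 1 → not met
9. material compliance findings open 0 ≤ 0 → met
10. compliance program review 174 days ago vs limit 180 → met
11. net capital $70,000 ≥ $55,000 → met
Not met: 2, 7, 8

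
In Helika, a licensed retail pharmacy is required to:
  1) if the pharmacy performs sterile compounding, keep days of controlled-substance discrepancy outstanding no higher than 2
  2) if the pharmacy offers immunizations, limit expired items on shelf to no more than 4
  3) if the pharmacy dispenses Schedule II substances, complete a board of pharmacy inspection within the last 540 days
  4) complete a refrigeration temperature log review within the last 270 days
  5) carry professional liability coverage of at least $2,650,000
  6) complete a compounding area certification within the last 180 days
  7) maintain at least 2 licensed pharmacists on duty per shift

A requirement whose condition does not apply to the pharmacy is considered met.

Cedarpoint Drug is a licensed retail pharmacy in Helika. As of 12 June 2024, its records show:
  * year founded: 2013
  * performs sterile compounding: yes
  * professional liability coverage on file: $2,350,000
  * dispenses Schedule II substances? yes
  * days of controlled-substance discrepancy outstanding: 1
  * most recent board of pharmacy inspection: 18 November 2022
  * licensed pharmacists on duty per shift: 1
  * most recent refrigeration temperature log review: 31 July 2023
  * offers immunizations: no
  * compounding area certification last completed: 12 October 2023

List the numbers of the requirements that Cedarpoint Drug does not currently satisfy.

1. condition 'performs sterile compounding' holds; days of controlled-substance discrepancy outstanding 1 ≤ 2 → met
2. condition 'offers immunizations' does not hold → requirement n/a → met
3. condition 'dispenses Schedule II substances' holds; board of pharmacy inspection 572 days ago vs limit 540 → not met
4. refrigeration temperature log review 317 days ago vs limit 270 → not met
5. professional liability coverage $2,350,000 < $2,650,000 → not met
6. compounding area certification 244 days ago vs limit 180 → not met
7. licensed pharmacists on duty per shift 1 < 2 → not met
Not met: 3, 4, 5, 6, 7

3, 4, 5, 6, 7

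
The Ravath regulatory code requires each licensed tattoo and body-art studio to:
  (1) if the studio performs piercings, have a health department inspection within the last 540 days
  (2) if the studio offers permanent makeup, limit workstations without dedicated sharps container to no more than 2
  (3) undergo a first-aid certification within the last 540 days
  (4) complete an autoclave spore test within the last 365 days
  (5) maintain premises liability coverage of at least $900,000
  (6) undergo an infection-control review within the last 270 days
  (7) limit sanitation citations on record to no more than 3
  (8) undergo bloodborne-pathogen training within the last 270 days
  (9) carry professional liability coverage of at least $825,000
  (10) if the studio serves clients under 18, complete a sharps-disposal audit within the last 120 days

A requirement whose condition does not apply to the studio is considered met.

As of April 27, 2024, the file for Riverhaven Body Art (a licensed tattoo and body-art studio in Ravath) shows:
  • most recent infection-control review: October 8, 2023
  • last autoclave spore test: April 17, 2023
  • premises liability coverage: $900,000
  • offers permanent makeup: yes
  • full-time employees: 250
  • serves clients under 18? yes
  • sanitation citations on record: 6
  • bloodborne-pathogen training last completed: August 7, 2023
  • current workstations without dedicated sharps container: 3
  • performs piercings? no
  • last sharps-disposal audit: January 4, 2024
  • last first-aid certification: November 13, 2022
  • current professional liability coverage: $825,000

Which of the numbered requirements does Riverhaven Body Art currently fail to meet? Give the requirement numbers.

1. condition 'performs piercings' does not hold → requirement n/a → met
2. condition 'offers permanent makeup' holds; workstations without dedicated sharps container 3 > 2 → not met
3. first-aid certification 531 days ago vs limit 540 → met
4. autoclave spore test 376 days ago vs limit 365 → not met
5. premises liability coverage $900,000 ≥ $900,000 → met
6. infection-control review 202 days ago vs limit 270 → met
7. sanitation citations on record 6 > 3 → not met
8. bloodborne-pathogen training 264 days ago vs limit 270 → met
9. professional liability coverage $825,000 ≥ $825,000 → met
10. condition 'serves clients under 18' holds; sharps-disposal audit 114 days ago vs limit 120 → met
Not met: 2, 4, 7

2, 4, 7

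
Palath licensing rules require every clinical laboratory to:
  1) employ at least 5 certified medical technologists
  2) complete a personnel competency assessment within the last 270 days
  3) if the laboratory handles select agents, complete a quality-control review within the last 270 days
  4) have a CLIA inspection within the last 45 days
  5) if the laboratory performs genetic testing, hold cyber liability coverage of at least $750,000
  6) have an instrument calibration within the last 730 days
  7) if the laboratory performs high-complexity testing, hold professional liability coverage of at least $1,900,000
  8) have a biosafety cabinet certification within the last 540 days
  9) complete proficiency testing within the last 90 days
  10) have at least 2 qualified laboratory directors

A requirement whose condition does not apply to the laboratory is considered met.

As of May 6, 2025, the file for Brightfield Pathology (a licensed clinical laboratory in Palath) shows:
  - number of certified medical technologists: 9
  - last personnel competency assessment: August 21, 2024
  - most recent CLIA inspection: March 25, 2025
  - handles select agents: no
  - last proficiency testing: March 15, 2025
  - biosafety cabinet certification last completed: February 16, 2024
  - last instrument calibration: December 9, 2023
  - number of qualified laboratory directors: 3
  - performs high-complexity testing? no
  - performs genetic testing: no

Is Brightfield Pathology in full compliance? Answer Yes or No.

Yes

1. certified medical technologists 9 ≥ 5 → met
2. personnel competency assessment 258 days ago vs limit 270 → met
3. condition 'handles select agents' does not hold → requirement n/a → met
4. CLIA inspection 42 days ago vs limit 45 → met
5. condition 'performs genetic testing' does not hold → requirement n/a → met
6. instrument calibration 514 days ago vs limit 730 → met
7. condition 'performs high-complexity testing' does not hold → requirement n/a → met
8. biosafety cabinet certification 445 days ago vs limit 540 → met
9. proficiency testing 52 days ago vs limit 90 → met
10. qualified laboratory directors 3 ≥ 2 → met
All met.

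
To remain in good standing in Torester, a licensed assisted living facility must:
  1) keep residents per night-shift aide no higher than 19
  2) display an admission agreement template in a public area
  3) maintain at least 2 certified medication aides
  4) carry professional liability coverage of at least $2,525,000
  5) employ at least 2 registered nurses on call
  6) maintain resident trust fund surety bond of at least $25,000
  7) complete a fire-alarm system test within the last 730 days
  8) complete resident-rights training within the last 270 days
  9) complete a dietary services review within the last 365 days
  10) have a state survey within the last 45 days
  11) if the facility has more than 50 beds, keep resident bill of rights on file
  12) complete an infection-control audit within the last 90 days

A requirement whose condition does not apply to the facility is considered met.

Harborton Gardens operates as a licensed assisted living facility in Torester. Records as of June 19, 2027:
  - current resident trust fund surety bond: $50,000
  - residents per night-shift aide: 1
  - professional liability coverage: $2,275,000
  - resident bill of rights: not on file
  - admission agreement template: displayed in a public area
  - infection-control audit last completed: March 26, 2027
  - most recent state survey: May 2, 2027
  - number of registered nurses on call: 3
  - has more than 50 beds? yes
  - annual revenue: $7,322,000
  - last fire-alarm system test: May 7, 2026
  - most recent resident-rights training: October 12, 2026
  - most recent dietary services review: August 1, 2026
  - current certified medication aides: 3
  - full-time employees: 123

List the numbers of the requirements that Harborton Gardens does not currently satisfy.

4, 10, 11

1. residents per night-shift aide 1 ≤ 19 → met
2. admission agreement template present → met
3. certified medication aides 3 ≥ 2 → met
4. professional liability coverage $2,275,000 < $2,525,000 → not met
5. registered nurses on call 3 ≥ 2 → met
6. resident trust fund surety bond $50,000 ≥ $25,000 → met
7. fire-alarm system test 408 days ago vs limit 730 → met
8. resident-rights training 250 days ago vs limit 270 → met
9. dietary services review 322 days ago vs limit 365 → met
10. state survey 48 days ago vs limit 45 → not met
11. condition 'has more than 50 beds' holds; resident bill of rights absent → not met
12. infection-control audit 85 days ago vs limit 90 → met
Not met: 4, 10, 11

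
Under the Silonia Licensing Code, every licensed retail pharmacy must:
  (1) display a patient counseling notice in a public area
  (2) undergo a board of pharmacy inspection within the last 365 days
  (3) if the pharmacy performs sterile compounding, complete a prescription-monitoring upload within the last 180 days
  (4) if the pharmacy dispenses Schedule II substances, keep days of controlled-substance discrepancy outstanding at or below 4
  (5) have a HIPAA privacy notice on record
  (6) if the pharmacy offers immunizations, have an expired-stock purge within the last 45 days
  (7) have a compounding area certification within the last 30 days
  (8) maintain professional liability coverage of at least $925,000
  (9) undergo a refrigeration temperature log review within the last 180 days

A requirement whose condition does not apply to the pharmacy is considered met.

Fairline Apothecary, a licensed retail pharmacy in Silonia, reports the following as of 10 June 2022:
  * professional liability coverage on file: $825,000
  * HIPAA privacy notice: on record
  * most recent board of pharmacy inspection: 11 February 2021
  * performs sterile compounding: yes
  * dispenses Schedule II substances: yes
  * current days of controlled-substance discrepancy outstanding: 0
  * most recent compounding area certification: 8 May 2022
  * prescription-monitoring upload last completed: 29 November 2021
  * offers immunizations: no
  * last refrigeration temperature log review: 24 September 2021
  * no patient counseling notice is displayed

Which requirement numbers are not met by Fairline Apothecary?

1. patient counseling notice absent → not met
2. board of pharmacy inspection 484 days ago vs limit 365 → not met
3. condition 'performs sterile compounding' holds; prescription-monitoring upload 193 days ago vs limit 180 → not met
4. condition 'dispenses Schedule II substances' holds; days of controlled-substance discrepancy outstanding 0 ≤ 4 → met
5. HIPAA privacy notice present → met
6. condition 'offers immunizations' does not hold → requirement n/a → met
7. compounding area certification 33 days ago vs limit 30 → not met
8. professional liability coverage $825,000 < $925,000 → not met
9. refrigeration temperature log review 259 days ago vs limit 180 → not met
Not met: 1, 2, 3, 7, 8, 9

1, 2, 3, 7, 8, 9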